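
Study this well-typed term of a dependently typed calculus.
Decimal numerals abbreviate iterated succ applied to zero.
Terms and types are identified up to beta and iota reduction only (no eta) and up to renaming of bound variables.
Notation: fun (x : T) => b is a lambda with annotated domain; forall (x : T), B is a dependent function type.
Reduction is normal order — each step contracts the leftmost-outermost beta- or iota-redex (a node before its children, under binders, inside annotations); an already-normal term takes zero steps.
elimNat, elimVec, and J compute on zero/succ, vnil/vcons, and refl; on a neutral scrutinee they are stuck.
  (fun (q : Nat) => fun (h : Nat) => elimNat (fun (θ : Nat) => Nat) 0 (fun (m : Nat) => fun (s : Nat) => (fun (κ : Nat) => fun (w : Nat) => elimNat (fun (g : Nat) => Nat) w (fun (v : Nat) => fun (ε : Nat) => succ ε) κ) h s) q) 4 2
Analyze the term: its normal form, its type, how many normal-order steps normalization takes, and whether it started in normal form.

reduced normal form:
  8
type:
  Nat
reduction steps (normal order): 51
started in normal form: no
first redex: a beta-redex


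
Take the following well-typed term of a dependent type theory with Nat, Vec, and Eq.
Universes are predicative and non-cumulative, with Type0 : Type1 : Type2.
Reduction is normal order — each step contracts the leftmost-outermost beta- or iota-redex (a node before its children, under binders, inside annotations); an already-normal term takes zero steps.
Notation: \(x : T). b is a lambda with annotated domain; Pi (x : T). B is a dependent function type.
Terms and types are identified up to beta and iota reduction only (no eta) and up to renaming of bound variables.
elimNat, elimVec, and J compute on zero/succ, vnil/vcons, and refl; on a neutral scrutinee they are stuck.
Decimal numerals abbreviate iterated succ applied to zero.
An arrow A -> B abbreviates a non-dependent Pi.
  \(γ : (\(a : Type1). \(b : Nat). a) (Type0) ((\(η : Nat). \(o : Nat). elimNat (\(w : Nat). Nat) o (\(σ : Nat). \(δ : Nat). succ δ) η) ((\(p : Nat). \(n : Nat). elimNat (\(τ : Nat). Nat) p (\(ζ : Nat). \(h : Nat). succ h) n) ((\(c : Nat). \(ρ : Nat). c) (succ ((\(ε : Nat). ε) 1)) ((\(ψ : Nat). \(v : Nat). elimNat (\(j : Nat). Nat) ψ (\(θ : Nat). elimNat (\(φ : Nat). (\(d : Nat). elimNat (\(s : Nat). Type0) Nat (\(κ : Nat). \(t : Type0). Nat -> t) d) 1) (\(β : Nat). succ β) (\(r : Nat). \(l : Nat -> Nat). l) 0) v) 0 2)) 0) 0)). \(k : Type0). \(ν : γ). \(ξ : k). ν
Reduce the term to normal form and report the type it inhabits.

normal form:
  \(γ : Type0). \(a : Type0). \(b : γ). \(η : a). b
type:
  Pi (γ : Type0). Pi (a : Type0). γ -> a -> γ
observation: contracting a beta-redex first, the term normalizes in 2 steps.


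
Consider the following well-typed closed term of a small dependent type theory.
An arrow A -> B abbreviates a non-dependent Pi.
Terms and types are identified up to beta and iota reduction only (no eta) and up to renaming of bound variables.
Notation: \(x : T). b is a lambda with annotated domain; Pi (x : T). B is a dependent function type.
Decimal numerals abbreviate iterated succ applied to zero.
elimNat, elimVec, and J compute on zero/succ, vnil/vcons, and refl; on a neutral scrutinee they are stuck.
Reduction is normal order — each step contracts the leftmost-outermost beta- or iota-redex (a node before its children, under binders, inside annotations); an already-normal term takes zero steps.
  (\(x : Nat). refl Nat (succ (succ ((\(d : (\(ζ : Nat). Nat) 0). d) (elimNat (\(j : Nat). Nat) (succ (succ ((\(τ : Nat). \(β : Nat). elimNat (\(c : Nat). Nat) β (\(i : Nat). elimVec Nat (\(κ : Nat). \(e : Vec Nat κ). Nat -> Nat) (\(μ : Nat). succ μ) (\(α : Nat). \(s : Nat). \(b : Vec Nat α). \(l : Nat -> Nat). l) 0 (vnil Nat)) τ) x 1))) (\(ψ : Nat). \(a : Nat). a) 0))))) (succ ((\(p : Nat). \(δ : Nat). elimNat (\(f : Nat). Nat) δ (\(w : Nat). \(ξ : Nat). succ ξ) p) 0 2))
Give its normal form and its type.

resulting normal form:
  refl Nat 8
the term's type:
  Eq Nat 8 8
observation: 20 normal-order steps separate the term from its normal form.


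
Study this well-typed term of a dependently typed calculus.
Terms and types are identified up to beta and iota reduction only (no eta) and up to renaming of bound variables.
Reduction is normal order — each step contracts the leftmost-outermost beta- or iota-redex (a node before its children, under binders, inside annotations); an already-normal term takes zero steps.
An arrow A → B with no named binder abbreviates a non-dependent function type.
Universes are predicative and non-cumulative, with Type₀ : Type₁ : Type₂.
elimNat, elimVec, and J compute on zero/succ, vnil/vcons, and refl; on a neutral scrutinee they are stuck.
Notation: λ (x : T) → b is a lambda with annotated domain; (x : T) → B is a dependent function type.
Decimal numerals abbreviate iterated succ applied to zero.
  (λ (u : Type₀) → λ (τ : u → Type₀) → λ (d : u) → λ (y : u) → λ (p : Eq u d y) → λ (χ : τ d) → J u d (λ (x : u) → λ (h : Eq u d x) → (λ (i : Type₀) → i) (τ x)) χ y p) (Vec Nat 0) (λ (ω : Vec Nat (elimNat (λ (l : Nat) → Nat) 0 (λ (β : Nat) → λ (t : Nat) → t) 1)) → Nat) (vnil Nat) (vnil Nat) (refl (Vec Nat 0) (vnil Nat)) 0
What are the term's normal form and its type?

reduced normal form:
  0
inferred type:
  Nat
observation: reduction starts at a beta-redex, and 7 normal-order steps reach the normal form.


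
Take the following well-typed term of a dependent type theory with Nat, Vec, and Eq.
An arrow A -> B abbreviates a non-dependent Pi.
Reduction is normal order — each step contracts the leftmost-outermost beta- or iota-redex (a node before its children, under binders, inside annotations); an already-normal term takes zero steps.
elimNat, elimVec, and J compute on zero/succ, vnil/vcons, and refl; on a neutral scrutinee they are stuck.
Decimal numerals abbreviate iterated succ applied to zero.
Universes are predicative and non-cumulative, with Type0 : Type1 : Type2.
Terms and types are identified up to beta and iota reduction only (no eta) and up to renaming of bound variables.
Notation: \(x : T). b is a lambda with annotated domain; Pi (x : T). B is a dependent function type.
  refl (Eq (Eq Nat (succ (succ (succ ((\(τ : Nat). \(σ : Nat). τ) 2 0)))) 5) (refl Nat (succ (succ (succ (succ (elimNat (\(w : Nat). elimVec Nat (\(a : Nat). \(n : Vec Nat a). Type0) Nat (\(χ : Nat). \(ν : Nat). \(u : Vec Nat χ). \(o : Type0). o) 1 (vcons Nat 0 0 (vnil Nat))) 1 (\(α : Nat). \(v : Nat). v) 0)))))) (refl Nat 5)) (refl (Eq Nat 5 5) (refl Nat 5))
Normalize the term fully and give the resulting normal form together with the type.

reduced normal form:
  refl (Eq (Eq Nat 5 5) (refl Nat 5) (refl Nat 5)) (refl (Eq Nat 5 5) (refl Nat 5))
type:
  Eq (Eq (Eq Nat 5 5) (refl Nat 5) (refl Nat 5)) (refl (Eq Nat 5 5) (refl Nat 5)) (refl (Eq Nat 5 5) (refl Nat 5))
observation: 3 normal-order steps separate the term from its normal form.


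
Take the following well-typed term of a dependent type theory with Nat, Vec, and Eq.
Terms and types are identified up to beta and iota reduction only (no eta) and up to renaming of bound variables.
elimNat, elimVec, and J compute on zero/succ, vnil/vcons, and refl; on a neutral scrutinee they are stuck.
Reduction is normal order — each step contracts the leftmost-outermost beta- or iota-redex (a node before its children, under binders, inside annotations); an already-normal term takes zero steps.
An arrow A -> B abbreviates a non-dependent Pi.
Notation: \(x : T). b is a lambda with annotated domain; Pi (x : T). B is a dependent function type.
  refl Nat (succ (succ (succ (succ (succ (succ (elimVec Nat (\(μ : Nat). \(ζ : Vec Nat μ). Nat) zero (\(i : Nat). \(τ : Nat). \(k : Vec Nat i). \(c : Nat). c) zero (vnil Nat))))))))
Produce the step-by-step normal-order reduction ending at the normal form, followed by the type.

normal-order reduction:
  refl Nat (succ (succ (succ (succ (succ (succ (elimVec Nat (\(μ : Nat). \(ζ : Vec Nat μ). Nat) zero (\(i : Nat). \(τ : Nat). \(k : Vec Nat i). \(c : Nat). c) zero (vnil Nat))))))))
  ~> refl Nat (succ (succ (succ (succ (succ (succ zero))))))
the term's type:
  Eq Nat (succ (succ (succ (succ (succ (succ zero)))))) (succ (succ (succ (succ (succ (succ zero))))))


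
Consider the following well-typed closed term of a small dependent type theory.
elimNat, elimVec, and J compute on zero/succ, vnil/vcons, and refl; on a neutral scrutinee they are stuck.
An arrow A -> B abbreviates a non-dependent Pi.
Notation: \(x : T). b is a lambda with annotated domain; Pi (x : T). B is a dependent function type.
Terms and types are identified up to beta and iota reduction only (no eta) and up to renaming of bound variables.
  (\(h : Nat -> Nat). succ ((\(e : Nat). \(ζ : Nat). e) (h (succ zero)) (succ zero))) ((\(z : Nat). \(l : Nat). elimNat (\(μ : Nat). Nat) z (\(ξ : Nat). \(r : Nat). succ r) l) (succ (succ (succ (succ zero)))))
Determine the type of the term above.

inferred type:
  Nat


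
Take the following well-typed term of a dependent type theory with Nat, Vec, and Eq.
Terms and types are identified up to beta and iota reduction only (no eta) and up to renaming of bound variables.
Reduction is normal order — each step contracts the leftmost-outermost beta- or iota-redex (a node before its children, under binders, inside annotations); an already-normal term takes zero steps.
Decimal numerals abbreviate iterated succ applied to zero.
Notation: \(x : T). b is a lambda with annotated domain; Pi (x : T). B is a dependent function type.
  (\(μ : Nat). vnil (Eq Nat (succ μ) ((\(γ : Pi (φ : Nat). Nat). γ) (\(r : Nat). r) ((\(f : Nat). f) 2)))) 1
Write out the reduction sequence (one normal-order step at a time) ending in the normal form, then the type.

normal-order reduction:
  (\(μ : Nat). vnil (Eq Nat (succ μ) ((\(γ : Pi (φ : Nat). Nat). γ) (\(r : Nat). r) ((\(f : Nat). f) 2)))) 1
  ~> vnil (Eq Nat 2 ((\(μ : Pi (γ : Nat). Nat). μ) (\(φ : Nat). φ) ((\(r : Nat). r) 2)))
  ~> vnil (Eq Nat 2 ((\(μ : Nat). μ) ((\(γ : Nat). γ) 2)))
  ~> vnil (Eq Nat 2 ((\(μ : Nat). μ) 2))
  ~> vnil (Eq Nat 2 2)
type:
  Vec (Eq Nat 2 2) 0


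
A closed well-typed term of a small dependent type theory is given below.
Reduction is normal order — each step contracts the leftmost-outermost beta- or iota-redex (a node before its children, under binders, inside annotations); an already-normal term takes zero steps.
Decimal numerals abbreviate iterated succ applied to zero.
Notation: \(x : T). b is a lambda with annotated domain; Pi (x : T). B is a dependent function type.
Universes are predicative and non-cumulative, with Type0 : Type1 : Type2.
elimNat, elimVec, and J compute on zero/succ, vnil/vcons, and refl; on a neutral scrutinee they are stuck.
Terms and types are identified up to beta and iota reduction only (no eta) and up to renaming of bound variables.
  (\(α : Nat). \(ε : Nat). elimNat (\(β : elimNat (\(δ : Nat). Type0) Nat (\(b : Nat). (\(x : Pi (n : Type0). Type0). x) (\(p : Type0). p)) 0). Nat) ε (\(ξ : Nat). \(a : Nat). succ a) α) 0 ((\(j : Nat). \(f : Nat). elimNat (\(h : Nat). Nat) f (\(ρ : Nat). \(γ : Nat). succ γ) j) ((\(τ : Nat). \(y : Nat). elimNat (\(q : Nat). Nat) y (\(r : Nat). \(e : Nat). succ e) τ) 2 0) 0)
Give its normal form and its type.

normal form:
  2
the term's type:
  Nat


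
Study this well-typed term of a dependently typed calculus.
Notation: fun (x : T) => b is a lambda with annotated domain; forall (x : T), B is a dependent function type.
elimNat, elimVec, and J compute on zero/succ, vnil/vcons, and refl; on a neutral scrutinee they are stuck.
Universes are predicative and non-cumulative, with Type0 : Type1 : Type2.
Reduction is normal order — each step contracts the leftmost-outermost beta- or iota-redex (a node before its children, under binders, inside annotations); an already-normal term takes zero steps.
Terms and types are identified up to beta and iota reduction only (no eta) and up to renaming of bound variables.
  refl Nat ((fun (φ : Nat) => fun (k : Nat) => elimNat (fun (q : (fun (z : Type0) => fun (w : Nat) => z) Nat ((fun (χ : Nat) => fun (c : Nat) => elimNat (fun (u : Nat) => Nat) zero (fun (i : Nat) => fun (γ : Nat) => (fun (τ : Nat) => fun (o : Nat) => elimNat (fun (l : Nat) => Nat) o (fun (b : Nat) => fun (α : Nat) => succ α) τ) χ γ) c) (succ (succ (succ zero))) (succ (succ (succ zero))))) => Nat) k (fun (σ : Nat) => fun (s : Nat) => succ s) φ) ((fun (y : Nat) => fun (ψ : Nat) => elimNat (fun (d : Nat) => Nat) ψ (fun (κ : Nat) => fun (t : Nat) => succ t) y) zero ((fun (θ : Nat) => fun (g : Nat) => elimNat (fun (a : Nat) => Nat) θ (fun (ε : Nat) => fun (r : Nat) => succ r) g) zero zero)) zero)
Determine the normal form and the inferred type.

normal form:
  refl Nat zero
the term's type:
  Eq Nat zero zero


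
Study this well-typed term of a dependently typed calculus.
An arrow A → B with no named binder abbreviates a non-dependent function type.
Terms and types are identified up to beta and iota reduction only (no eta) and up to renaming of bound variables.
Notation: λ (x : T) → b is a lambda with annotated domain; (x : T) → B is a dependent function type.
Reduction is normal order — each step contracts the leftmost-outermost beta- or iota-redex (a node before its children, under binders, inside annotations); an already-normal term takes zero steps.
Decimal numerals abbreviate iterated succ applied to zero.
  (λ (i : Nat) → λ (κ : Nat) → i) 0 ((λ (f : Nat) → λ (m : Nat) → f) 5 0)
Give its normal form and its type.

normal form:
  0
type:
  Nat
observation: 2 normal-order steps separate the term from its normal form.


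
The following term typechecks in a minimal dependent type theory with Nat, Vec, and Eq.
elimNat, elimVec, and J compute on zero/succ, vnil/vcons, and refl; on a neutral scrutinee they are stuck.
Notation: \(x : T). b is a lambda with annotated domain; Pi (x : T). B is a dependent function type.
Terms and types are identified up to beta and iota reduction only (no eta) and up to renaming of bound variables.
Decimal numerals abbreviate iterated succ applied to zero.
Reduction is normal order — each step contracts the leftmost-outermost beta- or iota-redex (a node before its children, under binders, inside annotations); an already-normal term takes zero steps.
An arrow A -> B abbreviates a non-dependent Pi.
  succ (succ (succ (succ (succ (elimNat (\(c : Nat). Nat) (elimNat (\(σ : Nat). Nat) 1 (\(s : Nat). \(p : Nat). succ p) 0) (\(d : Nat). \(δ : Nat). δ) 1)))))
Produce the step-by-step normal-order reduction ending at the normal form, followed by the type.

normal-order reduction sequence:
  succ (succ (succ (succ (succ (elimNat (\(c : Nat). Nat) (elimNat (\(σ : Nat). Nat) 1 (\(s : Nat). \(p : Nat). succ p) 0) (\(d : Nat). \(δ : Nat). δ) 1)))))
  ~> succ (succ (succ (succ (succ ((\(c : Nat). \(σ : Nat). σ) 0 (elimNat (\(s : Nat). Nat) (elimNat (\(p : Nat). Nat) 1 (\(d : Nat). \(δ : Nat). succ δ) 0) (\(l : Nat). \(β : Nat). β) 0))))))
  ~> succ (succ (succ (succ (succ ((\(c : Nat). c) (elimNat (\(σ : Nat). Nat) (elimNat (\(s : Nat). Nat) 1 (\(p : Nat). \(d : Nat). succ d) 0) (\(δ : Nat). \(l : Nat). l) 0))))))
  ~> succ (succ (succ (succ (succ (elimNat (\(c : Nat). Nat) (elimNat (\(σ : Nat). Nat) 1 (\(s : Nat). \(p : Nat). succ p) 0) (\(d : Nat). \(δ : Nat). δ) 0)))))
  ~> succ (succ (succ (succ (succ (elimNat (\(c : Nat). Nat) 1 (\(σ : Nat). \(s : Nat). succ s) 0)))))
  ~> 6
type:
  Nat


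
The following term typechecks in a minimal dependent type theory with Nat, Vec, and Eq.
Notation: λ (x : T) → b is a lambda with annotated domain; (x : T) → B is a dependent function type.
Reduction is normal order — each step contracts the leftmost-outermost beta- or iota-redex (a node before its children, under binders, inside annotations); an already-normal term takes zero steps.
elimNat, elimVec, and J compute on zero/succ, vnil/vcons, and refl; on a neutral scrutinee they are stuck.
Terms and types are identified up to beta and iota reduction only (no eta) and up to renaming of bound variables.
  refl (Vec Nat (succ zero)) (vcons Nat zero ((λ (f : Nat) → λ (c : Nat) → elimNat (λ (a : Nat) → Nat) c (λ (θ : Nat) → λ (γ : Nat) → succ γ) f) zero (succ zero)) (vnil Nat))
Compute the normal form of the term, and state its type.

reduced normal form:
  refl (Vec Nat (succ zero)) (vcons Nat zero (succ zero) (vnil Nat))
the term's type:
  Eq (Vec Nat (succ zero)) (vcons Nat zero (succ zero) (vnil Nat)) (vcons Nat zero (succ zero) (vnil Nat))
observation: the leftmost-outermost redex is a beta-redex, and normalization takes 3 steps.


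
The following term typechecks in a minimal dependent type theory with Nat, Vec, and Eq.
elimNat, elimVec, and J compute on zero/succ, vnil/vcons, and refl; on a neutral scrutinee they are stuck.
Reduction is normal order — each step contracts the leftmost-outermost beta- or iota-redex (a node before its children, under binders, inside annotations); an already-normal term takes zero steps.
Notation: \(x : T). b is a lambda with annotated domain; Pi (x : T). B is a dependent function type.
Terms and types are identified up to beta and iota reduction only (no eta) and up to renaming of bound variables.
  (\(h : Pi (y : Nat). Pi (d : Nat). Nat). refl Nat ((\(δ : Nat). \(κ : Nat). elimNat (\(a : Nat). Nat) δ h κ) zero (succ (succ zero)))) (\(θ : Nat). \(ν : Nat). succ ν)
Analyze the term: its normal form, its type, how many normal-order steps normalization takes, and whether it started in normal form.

resulting normal form:
  refl Nat (succ (succ zero))
the term's type:
  Eq Nat (succ (succ zero)) (succ (succ zero))
normal-order step count: 10
term was already normal: no
first contracted redex: a beta-redex


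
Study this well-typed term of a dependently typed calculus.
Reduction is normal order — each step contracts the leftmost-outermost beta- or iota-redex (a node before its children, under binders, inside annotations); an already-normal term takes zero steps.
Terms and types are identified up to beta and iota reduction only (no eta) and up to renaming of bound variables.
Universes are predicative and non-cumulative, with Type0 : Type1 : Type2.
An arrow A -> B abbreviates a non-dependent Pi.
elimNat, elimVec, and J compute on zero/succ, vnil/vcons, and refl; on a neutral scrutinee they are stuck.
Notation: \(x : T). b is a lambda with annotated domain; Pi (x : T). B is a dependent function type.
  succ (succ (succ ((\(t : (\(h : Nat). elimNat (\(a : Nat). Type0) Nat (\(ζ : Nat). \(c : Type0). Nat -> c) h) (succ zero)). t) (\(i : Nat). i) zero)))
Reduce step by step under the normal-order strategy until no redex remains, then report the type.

normal-order reduction:
  succ (succ (succ ((\(t : (\(h : Nat). elimNat (\(a : Nat). Type0) Nat (\(ζ : Nat). \(c : Type0). Nat -> c) h) (succ zero)). t) (\(i : Nat). i) zero)))
  ~> succ (succ (succ ((\(t : Nat). t) zero)))
  ~> succ (succ (succ zero))
type:
  Nat


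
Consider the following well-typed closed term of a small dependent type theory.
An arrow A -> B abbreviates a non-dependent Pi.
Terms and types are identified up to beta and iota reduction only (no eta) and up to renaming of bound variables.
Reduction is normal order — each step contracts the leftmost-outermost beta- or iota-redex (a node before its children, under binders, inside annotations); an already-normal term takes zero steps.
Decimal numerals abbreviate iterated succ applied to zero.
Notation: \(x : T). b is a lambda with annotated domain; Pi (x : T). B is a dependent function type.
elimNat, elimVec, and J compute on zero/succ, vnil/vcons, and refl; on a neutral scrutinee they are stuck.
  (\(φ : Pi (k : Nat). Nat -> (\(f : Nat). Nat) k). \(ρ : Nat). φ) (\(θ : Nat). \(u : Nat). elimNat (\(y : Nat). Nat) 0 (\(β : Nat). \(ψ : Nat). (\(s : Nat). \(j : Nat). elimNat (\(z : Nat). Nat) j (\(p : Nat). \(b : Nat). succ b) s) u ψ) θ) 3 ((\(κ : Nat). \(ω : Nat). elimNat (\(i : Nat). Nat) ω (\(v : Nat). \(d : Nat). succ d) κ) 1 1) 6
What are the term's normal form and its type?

resulting normal form:
  12
type:
  Nat
observation: 38 normal-order steps separate the term from its normal form.


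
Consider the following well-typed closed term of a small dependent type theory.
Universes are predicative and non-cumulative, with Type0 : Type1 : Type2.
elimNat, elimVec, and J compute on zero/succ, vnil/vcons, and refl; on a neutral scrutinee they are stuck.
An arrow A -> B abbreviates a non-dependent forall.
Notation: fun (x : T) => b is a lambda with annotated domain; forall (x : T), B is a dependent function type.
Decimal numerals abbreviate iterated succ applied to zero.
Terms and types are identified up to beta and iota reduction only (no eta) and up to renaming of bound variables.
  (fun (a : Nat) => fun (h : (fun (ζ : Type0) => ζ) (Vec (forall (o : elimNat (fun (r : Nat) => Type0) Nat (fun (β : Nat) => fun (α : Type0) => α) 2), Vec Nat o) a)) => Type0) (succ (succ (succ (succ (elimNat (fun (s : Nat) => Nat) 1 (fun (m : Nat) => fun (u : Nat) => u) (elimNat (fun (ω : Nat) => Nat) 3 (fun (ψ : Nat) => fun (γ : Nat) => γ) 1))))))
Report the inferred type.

type:
  Vec (forall (a : Nat), Vec Nat a) 5 -> Type1


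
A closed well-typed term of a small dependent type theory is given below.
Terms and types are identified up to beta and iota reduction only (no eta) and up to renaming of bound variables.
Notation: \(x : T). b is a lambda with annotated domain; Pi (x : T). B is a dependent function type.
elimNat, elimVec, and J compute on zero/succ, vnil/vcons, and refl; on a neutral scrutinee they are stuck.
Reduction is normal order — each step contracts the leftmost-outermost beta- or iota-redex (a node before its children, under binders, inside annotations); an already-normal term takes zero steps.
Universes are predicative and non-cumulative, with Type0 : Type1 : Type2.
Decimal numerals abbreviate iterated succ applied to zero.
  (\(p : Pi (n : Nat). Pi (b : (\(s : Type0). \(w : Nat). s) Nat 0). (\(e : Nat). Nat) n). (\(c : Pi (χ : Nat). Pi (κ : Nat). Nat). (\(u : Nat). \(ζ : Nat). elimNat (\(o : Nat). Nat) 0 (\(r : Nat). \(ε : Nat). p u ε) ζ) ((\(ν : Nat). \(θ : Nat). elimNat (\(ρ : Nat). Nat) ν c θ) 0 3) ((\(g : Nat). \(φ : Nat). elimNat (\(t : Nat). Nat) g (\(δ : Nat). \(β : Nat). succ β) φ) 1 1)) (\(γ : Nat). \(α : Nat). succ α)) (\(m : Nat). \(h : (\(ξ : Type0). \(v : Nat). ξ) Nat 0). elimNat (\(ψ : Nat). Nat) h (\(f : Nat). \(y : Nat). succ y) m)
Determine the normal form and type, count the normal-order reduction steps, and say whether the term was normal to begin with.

resulting normal form:
  6
inferred type:
  Nat
reduction steps (normal order): 41
term was already normal: no
first redex: a beta-redex


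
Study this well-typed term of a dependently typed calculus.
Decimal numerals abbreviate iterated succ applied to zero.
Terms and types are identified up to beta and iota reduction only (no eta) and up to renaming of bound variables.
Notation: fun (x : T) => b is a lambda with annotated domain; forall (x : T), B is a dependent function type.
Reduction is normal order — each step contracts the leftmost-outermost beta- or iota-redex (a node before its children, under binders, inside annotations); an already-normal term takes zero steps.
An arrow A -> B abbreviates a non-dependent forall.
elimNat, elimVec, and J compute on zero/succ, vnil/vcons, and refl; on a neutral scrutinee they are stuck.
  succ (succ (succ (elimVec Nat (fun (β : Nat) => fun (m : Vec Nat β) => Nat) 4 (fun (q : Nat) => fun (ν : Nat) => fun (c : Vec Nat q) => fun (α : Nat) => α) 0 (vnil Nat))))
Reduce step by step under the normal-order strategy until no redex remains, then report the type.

normal-order reduction:
  succ (succ (succ (elimVec Nat (fun (β : Nat) => fun (m : Vec Nat β) => Nat) 4 (fun (q : Nat) => fun (ν : Nat) => fun (c : Vec Nat q) => fun (α : Nat) => α) 0 (vnil Nat))))
  ~> 7
inferred type:
  Nat


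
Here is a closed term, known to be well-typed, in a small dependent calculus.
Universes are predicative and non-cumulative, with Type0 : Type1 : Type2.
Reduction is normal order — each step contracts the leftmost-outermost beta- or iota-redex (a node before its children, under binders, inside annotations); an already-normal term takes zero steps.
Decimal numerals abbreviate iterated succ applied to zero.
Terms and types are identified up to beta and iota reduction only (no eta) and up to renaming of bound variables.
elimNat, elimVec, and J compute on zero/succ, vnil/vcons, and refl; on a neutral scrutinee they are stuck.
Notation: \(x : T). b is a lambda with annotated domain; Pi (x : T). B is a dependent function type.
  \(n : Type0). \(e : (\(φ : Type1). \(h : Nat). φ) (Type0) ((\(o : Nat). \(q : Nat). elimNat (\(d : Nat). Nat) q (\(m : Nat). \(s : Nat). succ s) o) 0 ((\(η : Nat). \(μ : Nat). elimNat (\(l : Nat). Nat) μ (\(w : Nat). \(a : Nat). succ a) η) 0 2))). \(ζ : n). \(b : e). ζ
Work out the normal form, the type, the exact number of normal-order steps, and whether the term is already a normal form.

normal form:
  \(n : Type0). \(e : Type0). \(φ : n). \(h : e). φ
inferred type:
  Pi (n : Type0). Pi (e : Type0). Pi (φ : n). Pi (h : e). n
normal-order step count: 2
already normal: no
first redex: a beta-redex


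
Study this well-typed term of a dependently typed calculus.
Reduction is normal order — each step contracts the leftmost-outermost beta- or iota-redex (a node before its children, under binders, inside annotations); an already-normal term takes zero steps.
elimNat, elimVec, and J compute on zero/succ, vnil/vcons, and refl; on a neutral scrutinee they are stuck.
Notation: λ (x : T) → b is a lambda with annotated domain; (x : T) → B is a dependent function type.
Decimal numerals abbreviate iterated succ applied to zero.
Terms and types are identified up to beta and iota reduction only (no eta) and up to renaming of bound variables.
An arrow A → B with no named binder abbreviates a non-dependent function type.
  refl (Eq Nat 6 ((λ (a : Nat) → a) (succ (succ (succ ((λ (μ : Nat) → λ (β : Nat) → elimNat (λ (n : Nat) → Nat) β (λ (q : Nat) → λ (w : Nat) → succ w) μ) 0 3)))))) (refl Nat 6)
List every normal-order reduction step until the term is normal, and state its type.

reduction (normal order):
  refl (Eq Nat 6 ((λ (a : Nat) → a) (succ (succ (succ ((λ (μ : Nat) → λ (β : Nat) → elimNat (λ (n : Nat) → Nat) β (λ (q : Nat) → λ (w : Nat) → succ w) μ) 0 3)))))) (refl Nat 6)
  ~> refl (Eq Nat 6 (succ (succ (succ ((λ (a : Nat) → λ (μ : Nat) → elimNat (λ (β : Nat) → Nat) μ (λ (n : Nat) → λ (q : Nat) → succ q) a) 0 3))))) (refl Nat 6)
  ~> refl (Eq Nat 6 (succ (succ (succ ((λ (a : Nat) → elimNat (λ (μ : Nat) → Nat) a (λ (β : Nat) → λ (n : Nat) → succ n) 0) 3))))) (refl Nat 6)
  ~> refl (Eq Nat 6 (succ (succ (succ (elimNat (λ (a : Nat) → Nat) 3 (λ (μ : Nat) → λ (β : Nat) → succ β) 0))))) (refl Nat 6)
  ~> refl (Eq Nat 6 6) (refl Nat 6)
the term's type:
  Eq (Eq Nat 6 6) (refl Nat 6) (refl Nat 6)


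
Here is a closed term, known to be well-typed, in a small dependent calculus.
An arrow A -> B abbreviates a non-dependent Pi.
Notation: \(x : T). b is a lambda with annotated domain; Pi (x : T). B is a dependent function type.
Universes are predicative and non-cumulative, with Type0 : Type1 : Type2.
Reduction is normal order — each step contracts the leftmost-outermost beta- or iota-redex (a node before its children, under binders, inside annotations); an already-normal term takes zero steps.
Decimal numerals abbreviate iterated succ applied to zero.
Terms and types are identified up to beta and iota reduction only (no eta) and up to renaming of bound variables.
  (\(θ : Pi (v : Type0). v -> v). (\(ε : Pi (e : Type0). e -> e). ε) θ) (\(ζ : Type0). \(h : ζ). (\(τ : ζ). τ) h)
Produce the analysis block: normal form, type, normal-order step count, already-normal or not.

normal form:
  \(θ : Type0). \(v : θ). v
type:
  Pi (θ : Type0). θ -> θ
steps to reach normal form (normal order): 3
already normal: no
first contracted redex: a beta-redex


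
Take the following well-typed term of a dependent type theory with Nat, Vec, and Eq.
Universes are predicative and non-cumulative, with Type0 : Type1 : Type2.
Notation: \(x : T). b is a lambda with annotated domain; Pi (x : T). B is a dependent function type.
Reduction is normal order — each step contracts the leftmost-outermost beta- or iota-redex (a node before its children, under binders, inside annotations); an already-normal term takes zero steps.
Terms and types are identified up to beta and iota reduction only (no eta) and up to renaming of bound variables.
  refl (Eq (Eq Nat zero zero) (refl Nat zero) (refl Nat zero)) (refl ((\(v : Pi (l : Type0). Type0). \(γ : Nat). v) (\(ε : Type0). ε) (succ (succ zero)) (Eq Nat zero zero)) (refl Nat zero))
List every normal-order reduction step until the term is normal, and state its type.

normal-order reduction:
  refl (Eq (Eq Nat zero zero) (refl Nat zero) (refl Nat zero)) (refl ((\(v : Pi (l : Type0). Type0). \(γ : Nat). v) (\(ε : Type0). ε) (succ (succ zero)) (Eq Nat zero zero)) (refl Nat zero))
  ~> refl (Eq (Eq Nat zero zero) (refl Nat zero) (refl Nat zero)) (refl ((\(v : Nat). \(l : Type0). l) (succ (succ zero)) (Eq Nat zero zero)) (refl Nat zero))
  ~> refl (Eq (Eq Nat zero zero) (refl Nat zero) (refl Nat zero)) (refl ((\(v : Type0). v) (Eq Nat zero zero)) (refl Nat zero))
  ~> refl (Eq (Eq Nat zero zero) (refl Nat zero) (refl Nat zero)) (refl (Eq Nat zero zero) (refl Nat zero))
inferred type:
  Eq (Eq (Eq Nat zero zero) (refl Nat zero) (refl Nat zero)) (refl (Eq Nat zero zero) (refl Nat zero)) (refl (Eq Nat zero zero) (refl Nat zero))


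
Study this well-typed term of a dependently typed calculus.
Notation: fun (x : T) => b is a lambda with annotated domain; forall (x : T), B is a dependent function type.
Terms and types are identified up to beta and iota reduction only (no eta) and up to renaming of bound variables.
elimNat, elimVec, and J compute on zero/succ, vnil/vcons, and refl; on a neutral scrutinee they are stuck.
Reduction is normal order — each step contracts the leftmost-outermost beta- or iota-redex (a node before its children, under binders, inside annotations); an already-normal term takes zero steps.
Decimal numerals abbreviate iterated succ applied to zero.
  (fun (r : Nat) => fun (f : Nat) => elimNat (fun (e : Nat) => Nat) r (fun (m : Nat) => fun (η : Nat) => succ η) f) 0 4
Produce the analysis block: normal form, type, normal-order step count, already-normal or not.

reduced normal form:
  4
the term's type:
  Nat
normal-order step count: 15
term was already normal: no
first contracted redex: a beta-redex


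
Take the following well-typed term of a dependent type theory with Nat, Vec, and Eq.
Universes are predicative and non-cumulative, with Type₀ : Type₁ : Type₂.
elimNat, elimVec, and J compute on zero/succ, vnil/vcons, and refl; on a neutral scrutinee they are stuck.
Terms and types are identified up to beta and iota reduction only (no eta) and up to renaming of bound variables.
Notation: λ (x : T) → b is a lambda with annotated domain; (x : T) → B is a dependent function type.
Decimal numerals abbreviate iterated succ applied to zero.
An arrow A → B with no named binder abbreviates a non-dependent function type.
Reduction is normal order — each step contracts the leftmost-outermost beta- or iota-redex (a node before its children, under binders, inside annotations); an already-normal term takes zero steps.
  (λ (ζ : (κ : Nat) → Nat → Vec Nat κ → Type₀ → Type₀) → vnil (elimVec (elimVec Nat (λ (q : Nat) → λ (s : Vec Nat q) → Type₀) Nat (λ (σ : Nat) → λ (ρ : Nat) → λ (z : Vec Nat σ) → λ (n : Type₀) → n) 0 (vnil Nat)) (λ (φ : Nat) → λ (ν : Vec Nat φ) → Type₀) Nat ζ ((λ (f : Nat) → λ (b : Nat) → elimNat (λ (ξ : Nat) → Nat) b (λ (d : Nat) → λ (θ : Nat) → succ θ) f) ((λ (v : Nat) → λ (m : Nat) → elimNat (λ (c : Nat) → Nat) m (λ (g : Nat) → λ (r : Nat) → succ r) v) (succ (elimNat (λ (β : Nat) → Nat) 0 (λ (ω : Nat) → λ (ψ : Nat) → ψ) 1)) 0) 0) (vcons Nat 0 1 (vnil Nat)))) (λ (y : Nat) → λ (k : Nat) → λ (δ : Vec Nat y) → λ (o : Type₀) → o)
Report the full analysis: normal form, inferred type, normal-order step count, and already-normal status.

reduced normal form:
  vnil Nat
inferred type:
  Vec Nat 0
steps to reach normal form (normal order): 7
started in normal form: no
first redex: a beta-redex


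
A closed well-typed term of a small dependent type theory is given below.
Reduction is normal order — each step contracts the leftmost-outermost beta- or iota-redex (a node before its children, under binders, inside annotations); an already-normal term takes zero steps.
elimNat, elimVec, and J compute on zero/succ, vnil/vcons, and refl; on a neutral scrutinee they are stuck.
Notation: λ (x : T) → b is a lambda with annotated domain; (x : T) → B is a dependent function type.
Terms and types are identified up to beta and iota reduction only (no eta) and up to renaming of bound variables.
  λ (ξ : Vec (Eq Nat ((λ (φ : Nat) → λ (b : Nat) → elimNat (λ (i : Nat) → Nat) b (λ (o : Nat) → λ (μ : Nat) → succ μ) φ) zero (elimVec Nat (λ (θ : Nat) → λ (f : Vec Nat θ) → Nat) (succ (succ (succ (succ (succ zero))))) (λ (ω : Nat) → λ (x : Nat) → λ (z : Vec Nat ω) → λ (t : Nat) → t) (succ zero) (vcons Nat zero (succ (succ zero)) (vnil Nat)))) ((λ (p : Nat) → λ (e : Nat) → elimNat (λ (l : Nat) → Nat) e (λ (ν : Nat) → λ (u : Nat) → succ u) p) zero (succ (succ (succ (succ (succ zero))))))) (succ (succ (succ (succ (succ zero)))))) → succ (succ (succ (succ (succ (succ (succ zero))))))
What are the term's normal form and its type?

resulting normal form:
  λ (ξ : Vec (Eq Nat (succ (succ (succ (succ (succ zero))))) (succ (succ (succ (succ (succ zero)))))) (succ (succ (succ (succ (succ zero)))))) → succ (succ (succ (succ (succ (succ (succ zero))))))
inferred type:
  (ξ : Vec (Eq Nat (succ (succ (succ (succ (succ zero))))) (succ (succ (succ (succ (succ zero)))))) (succ (succ (succ (succ (succ zero)))))) → Nat


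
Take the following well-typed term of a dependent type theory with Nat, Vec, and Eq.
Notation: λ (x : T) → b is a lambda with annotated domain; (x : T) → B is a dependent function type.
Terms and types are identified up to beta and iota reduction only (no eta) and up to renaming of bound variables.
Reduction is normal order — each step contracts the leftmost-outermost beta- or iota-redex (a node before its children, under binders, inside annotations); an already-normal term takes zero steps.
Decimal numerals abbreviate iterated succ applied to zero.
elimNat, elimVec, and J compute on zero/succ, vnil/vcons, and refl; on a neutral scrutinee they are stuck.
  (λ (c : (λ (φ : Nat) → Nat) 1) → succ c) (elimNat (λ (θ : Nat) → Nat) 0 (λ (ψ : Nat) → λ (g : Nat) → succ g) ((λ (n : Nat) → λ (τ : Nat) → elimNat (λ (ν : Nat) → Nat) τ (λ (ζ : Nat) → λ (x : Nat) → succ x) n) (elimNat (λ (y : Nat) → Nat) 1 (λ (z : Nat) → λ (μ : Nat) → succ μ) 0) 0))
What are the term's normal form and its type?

reduced normal form:
  2
type:
  Nat


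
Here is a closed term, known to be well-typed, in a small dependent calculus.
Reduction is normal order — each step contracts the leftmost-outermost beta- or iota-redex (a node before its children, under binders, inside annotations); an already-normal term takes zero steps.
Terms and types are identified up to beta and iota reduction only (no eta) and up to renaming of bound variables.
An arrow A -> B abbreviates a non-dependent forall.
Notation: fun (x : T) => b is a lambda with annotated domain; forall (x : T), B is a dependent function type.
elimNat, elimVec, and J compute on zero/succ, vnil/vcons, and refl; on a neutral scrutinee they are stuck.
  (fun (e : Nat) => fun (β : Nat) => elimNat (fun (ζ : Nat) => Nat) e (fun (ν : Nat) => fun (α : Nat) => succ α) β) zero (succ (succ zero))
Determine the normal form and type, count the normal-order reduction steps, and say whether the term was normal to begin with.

resulting normal form:
  succ (succ zero)
inferred type:
  Nat
normal-order step count: 9
term was already normal: no
first redex: a beta-redex


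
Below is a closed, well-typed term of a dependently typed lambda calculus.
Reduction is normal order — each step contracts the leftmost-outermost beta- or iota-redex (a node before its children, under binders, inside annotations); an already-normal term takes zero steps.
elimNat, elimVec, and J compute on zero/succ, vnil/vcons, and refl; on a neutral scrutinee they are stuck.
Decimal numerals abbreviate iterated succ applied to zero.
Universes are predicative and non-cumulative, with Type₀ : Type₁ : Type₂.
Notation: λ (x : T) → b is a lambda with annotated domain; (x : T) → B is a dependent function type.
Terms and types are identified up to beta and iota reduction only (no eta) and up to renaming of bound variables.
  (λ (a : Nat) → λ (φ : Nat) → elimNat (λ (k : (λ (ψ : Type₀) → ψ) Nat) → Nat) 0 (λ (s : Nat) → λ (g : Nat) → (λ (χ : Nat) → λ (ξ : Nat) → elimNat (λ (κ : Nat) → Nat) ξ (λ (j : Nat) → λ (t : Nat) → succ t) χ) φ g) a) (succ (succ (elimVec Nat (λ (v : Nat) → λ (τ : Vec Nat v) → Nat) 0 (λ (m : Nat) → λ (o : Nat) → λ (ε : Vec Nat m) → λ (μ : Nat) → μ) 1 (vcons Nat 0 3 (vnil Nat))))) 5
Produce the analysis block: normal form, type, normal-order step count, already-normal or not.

normal form:
  10
type:
  Nat
steps to reach normal form (normal order): 70
already normal: no
first redex: a beta-redex


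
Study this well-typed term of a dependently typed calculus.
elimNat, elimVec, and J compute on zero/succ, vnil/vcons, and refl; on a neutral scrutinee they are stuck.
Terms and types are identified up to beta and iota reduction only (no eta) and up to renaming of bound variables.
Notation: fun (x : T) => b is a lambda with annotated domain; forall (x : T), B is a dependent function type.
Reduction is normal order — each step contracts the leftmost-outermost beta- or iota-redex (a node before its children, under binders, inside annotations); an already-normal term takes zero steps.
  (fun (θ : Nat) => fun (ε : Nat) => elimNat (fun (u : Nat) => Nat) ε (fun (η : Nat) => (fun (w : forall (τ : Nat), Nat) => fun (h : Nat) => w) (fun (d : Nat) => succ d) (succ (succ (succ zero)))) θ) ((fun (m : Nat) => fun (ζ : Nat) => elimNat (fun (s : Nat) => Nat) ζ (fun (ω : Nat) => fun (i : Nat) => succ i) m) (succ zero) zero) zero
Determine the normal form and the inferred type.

resulting normal form:
  succ zero
inferred type:
  Nat
observation: normalization takes exactly 14 steps under the normal-order strategy.


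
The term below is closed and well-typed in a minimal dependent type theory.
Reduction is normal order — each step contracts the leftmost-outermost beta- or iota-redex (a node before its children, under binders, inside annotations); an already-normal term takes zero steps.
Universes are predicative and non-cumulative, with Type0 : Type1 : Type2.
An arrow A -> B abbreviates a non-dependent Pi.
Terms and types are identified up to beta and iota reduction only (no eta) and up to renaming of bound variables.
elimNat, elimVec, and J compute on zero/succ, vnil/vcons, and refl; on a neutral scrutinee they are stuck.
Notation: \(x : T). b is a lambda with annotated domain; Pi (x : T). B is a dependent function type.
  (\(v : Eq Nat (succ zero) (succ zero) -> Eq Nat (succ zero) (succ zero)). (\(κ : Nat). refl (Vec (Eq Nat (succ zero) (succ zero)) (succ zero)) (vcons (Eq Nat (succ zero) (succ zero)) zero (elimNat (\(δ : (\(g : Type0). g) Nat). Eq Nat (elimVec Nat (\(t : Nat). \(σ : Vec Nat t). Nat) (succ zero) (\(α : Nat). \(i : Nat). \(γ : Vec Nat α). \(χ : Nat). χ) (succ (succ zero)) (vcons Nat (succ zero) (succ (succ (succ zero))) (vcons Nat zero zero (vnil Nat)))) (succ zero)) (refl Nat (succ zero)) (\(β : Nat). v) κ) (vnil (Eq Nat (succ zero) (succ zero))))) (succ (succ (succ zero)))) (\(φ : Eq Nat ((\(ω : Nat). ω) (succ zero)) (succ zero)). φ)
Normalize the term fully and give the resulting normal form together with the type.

reduced normal form:
  refl (Vec (Eq Nat (succ zero) (succ zero)) (succ zero)) (vcons (Eq Nat (succ zero) (succ zero)) zero (refl Nat (succ zero)) (vnil (Eq Nat (succ zero) (succ zero))))
type:
  Eq (Vec (Eq Nat (succ zero) (succ zero)) (succ zero)) (vcons (Eq Nat (succ zero) (succ zero)) zero (refl Nat (succ zero)) (vnil (Eq Nat (succ zero) (succ zero)))) (vcons (Eq Nat (succ zero) (succ zero)) zero (refl Nat (succ zero)) (vnil (Eq Nat (succ zero) (succ zero))))
observation: contracting a beta-redex first, the term normalizes in 12 steps.
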